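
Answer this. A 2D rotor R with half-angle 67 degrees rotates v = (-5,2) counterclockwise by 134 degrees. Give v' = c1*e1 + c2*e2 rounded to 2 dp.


Rotor R = cos(67deg) - sin(67deg)*e12
Rotation angle theta = 2 * 67 = 134 degrees
v' = R*v*~R rotates v by theta.
cos(134deg) = -0.6947, sin(134deg) = 0.7193
v'_1 = -5*cos(134deg) - 2*sin(134deg)
= -5*(-0.6947) - 2*0.7193
= 2.03
v'_2 = -5*sin(134deg) + 2*cos(134deg)
= -5*0.7193 + 2*(-0.6947)
= -4.99
v' = 2.03*e1 - 4.99*e2


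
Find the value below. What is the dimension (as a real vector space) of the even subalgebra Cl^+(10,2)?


Even subalgebra dimension = 2^(n-1)
n = 10 + 2 = 12
2^(12 - 1) = 2^11 = 2048
Verification: sum of C(12,k) for even k = 1 + 66 + 495 + 924 + 495 + 66 + 1 = 2048
Result = 2048


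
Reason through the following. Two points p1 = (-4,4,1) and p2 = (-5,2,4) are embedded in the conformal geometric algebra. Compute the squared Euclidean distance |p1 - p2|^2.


p1 - p2 = (1, 2, -3)
|p1 - p2|^2 = 1^2 + 2^2 + (-3)^2
= 1 + 4 + 9
= 14


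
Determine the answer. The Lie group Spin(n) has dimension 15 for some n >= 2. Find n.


dim Spin(n) = dim so(n) = n(n-1)/2.
Solve n(n-1)/2 = 15, i.e. n^2 - n - 30 = 0.
Discriminant = 1 + 8*15 = 121
n = (1 + sqrt(121))/2 = (1 + 11)/2 = 6


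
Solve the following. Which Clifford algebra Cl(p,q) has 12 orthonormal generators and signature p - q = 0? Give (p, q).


We need p + q = 12 and p - q = 0.
Adding: 2p = 12 + 0 = 12, so p = 6.
Then q = 12 - 6 = 6.
(p, q) = (6, 6)


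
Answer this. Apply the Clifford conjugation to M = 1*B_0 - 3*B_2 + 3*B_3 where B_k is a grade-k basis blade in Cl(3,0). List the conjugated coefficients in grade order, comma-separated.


Clifford conjugate sign for grade k: (-1)^(k(k+1)/2)
Grade 0: (-1)^(0*1/2) = (-1)^0 = 1, coeff 1 -> 1
Grade 2: (-1)^(2*3/2) = (-1)^3 = -1, coeff -3 -> 3
Grade 3: (-1)^(3*4/2) = (-1)^6 = 1, coeff 3 -> 3
Conjugated coefficients: 1, 3, 3


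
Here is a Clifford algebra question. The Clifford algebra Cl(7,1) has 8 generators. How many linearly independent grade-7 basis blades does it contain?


Number of grade-k basis blades in Cl(p,q) with n = p + q is C(n, k).
n = 7 + 1 = 8
C(8, 7) = 8! / (7! * 1!)
= 40320 / (5040 * 1)
= 8


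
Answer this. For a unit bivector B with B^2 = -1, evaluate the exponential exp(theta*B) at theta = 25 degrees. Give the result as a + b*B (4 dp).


For a unit bivector B with B^2 = -1, the exponential series gives
e^(theta*B) = cos(theta) + sin(theta)*B (the GA analogue of Euler's formula).
theta = 25 degrees = 0.436332 rad
cos(25 deg) = 0.9063
sin(25 deg) = 0.4226
exp(theta*B) = 0.9063 + 0.4226*B


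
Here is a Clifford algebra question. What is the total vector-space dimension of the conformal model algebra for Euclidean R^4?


The conformal model of R^4 uses Cl(5,1): the 4 Euclidean generators plus two extra orthogonal generators e+ (e+^2 = +1) and e- (e-^2 = -1), from which the null vectors e0, einf are built.
Number of generators m = 4 + 2 = 6.
dim Cl(p,q) = 2^m = 2^6 = 64


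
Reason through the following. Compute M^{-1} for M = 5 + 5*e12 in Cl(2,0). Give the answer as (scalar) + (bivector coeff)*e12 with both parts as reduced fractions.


M = 5 + 5*e12, where e12^2 = -1.
Since M commutes with its reverse ~M = a - b*e12, M * ~M = a^2 - b^2*e12^2 = a^2 + b^2.
So M^{-1} = ~M / (a^2 + b^2) = (a - b*e12)/(a^2 + b^2).
a^2 + b^2 = 25 + 25 = 50
Scalar part = 5/50 = 1/10
Bivector coeff = -5/50 = -1/10
M^{-1} = 1/10 - 1/10*e12


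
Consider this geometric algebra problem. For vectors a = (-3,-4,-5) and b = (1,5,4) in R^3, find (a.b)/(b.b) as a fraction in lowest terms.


Projection coefficient = (a . b) / (b . b)
a . b = (-3)*1 + (-4)*5 + (-5)*4
= -3 + (-20) + (-20) = -43
b . b = 1^2 + 5^2 + 4^2
= 1 + 25 + 16 = 42
Coefficient = -43/42
In lowest terms: -43/42


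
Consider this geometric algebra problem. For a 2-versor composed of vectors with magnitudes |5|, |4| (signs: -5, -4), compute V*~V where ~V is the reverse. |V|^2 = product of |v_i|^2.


Each vector v_i has |v_i|^2 = s_i^2
Squared scales: (-5)^2 = 25, (-4)^2 = 16
|V|^2 = 25 * 16
= 400


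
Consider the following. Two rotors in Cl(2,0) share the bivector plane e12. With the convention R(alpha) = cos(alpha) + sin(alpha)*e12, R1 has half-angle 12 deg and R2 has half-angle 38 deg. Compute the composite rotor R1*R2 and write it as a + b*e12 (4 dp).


Same-plane rotors commute and their half-angles add:
R1*R2 = cos(a1 + a2) + sin(a1 + a2)*e12.
a1 + a2 = 12 + 38 = 50 deg
cos(50 deg) = 0.6428
sin(50 deg) = 0.7660
R1*R2 = 0.6428 + 0.7660*e12


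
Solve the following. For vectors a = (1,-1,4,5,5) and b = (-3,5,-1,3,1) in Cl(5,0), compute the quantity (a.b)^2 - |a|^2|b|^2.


a . b = 1*(-3) + (-1)*5 + 4*(-1) + 5*3 + 5*1
= -3 + (-5) + (-4) + 15 + 5 = 8
|a|^2 = 1^2 + (-1)^2 + 4^2 + 5^2 + 5^2 = 68
|b|^2 = (-3)^2 + 5^2 + (-1)^2 + 3^2 + 1^2 = 45
(a.b)^2 = 8^2 = 64
|a|^2 * |b|^2 = 68 * 45 = 3060
Result = 64 - 3060 = -2996


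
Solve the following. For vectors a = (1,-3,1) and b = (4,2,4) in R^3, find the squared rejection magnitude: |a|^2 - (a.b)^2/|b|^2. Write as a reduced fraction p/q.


|a|^2 = 1^2 + (-3)^2 + 1^2 = 11
|b|^2 = 4^2 + 2^2 + 4^2 = 36
a . b = 1*4 + (-3)*2 + 1*4 = 2
(a.b)^2 = 2^2 = 4
|rej|^2 = 11 - 4/36
= (396 - 4)/36
= 392/36
In lowest terms: 98/9


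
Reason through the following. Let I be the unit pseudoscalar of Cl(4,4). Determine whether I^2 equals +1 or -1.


The pseudoscalar I = e1...e_n (product of all n generators) of Cl(p,q) satisfies I^2 = (-1)^(q + n(n-1)/2).
p = 4, q = 4, n = p + q = 8
n(n-1)/2 = 8 * 7 / 2 = 28
Exponent = q + n(n-1)/2 = 4 + 28 = 32
I^2 = (-1)^32 = +1


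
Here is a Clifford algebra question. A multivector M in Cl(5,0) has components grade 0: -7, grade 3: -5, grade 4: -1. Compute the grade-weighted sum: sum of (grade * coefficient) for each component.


Grade-weighted sum = sum of grade_k * coefficient_k
0*(-7) = 0
3*(-5) = -15
4*(-1) = -4
Total = 0 + (-15) + (-4) = -19


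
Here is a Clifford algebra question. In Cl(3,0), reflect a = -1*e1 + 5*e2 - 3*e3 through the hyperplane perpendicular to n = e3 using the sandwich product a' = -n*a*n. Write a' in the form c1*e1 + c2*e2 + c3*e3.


Reflection formula: a' = -n*a*n, with n = e3 (unit vector, n^2 = 1).
For reflection through hyperplane perp to e3:
The component along e3 flips sign, others stay.
a = (-1, 5, -3)
a' = (-1, 5, 3)
a' = -1*e1 + 5*e2 + 3*e3


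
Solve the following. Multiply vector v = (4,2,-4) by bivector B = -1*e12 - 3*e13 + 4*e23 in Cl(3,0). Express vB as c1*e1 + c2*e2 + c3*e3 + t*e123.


vB has grade-1 (vector) and grade-3 (trivector) parts: vB = (v _| B) + (v ^ B).
Vector part <vB>_1:
  e1: -v2*b12 - v3*b13 = -(2)*(-1) - (-4)*(-3) = -10
  e2: v1*b12 - v3*b23 = (4)*(-1) - (-4)*(4) = 12
  e3: v1*b13 + v2*b23 = (4)*(-3) + (2)*(4) = -4
Trivector part <vB>_3:
  e123: v1*b23 - v2*b13 + v3*b12 = (4)*(4) - (2)*(-3) + (-4)*(-1) = 26
vB = -10*e1 + 12*e2 - 4*e3 + 26*e123


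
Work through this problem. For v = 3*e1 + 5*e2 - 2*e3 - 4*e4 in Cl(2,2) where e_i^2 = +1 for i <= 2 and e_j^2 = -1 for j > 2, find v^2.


v^2 = sum of c_i^2 * e_i^2
Positive signature terms (e_i^2 = +1): 3^2 + 5^2 = 34
Negative signature terms (e_j^2 = -1): (-2)^2 + (-4)^2 = 20
v^2 = 34 - 20 = 14


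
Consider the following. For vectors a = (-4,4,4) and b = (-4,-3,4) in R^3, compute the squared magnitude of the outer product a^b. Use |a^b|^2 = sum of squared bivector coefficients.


a wedge b = (a1*b2 - a2*b1)*e12 + (a1*b3 - a3*b1)*e13 + (a2*b3 - a3*b2)*e23
e12 coeff: (-4)*(-3) - 4*(-4) = 12 - (-16) = 28
e13 coeff: (-4)*4 - 4*(-4) = -16 - (-16) = 0
e23 coeff: 4*4 - 4*(-3) = 16 - (-12) = 28
|a wedge b|^2 = 28^2 + 0^2 + 28^2
= 784 + 0 + 784
= 1568


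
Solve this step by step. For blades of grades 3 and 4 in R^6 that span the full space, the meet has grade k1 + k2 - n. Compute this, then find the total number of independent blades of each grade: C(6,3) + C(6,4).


Meet grade = grade(A) + grade(B) - n
= 3 + 4 - 6 = 1
C(6,3) = 20
C(6,4) = 15
dim_A + dim_B = 20 + 15 = 35


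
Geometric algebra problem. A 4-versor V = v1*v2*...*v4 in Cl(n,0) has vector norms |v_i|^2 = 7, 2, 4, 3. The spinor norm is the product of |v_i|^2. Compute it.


Spinor norm N(V) = |v1|^2 * |v2|^2 * ... * |v4|^2
= 7 * 2 * 4 * 3
Running product: 7, 14, 56, 168
N(V) = 168


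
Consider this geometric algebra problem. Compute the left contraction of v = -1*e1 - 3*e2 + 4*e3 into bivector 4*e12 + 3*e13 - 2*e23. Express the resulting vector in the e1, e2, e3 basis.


Left contraction v _| B = <vB>_1 (grade-1 part of the geometric product vB).
Using e1_|e12 = e2, e2_|e12 = -e1, e1_|e13 = e3, e3_|e13 = -e1, e2_|e23 = e3, e3_|e23 = -e2:
e1 coeff: -v2*b12 - v3*b13 = -(-3)*(4) - (4)*(3) = 0
e2 coeff: v1*b12 - v3*b23 = (-1)*(4) - (4)*(-2) = 4
e3 coeff: v1*b13 + v2*b23 = (-1)*(3) + (-3)*(-2) = 3
v _| B = 0*e1 + 4*e2 + 3*e3


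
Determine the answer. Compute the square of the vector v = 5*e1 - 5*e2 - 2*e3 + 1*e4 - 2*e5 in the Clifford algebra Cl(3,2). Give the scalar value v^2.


v^2 = sum of c_i^2 * e_i^2
Positive signature terms (e_i^2 = +1): 5^2 + (-5)^2 + (-2)^2 = 54
Negative signature terms (e_j^2 = -1): 1^2 + (-2)^2 = 5
v^2 = 54 - 5 = 49


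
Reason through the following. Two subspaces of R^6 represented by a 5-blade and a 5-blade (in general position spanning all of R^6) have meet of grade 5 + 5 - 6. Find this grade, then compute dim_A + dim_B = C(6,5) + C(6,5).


Meet grade = grade(A) + grade(B) - n
= 5 + 5 - 6 = 4
C(6,5) = 6
C(6,5) = 6
dim_A + dim_B = 6 + 6 = 12


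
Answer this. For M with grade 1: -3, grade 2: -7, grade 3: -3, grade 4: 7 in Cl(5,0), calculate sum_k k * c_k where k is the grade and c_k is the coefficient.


Grade-weighted sum = sum of grade_k * coefficient_k
1*(-3) = -3
2*(-7) = -14
3*(-3) = -9
4*7 = 28
Total = -3 + (-14) + (-9) + 28 = 2


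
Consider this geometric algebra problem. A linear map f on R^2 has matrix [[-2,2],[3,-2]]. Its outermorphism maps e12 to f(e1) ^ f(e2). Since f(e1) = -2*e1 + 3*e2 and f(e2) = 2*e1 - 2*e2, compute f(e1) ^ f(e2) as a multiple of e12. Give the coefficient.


The outermorphism of a linear map f sends e1^e2 to f(e1)^f(e2).
f(e1) = -2*e1 + 3*e2
f(e2) = 2*e1 - 2*e2
f(e1) ^ f(e2) = (-2*e1 + 3*e2) ^ (2*e1 - 2*e2)
= (-2)*(-2)*e12 + 3*2*e21
= (4 - 6)*e12
= -2*e12
Coefficient = -2


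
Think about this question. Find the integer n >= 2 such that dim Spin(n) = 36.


dim Spin(n) = dim so(n) = n(n-1)/2.
Solve n(n-1)/2 = 36, i.e. n^2 - n - 72 = 0.
Discriminant = 1 + 8*36 = 289
n = (1 + sqrt(289))/2 = (1 + 17)/2 = 9


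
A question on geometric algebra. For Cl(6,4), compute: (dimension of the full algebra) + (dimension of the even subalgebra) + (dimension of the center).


n = 6 + 4 = 10
Total dim = 2^10 = 1024
Even subalgebra dim = 2^9 = 512
n is even, so center dim = 1
Sum = 1024 + 512 + 1 = 1537


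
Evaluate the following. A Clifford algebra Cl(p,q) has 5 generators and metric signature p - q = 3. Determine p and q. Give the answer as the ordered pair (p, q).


We need p + q = 5 and p - q = 3.
Adding: 2p = 5 + 3 = 8, so p = 4.
Then q = 5 - 4 = 1.
(p, q) = (4, 1)


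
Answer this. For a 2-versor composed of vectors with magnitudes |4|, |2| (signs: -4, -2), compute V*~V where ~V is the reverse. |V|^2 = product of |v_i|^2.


Each vector v_i has |v_i|^2 = s_i^2
Squared scales: (-4)^2 = 16, (-2)^2 = 4
|V|^2 = 16 * 4
= 64


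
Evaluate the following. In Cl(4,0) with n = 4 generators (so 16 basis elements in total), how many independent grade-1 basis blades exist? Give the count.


Number of grade-k basis blades in Cl(p,q) with n = p + q is C(n, k).
n = 4 + 0 = 4
C(4, 1) = 4! / (1! * 3!)
= 24 / (1 * 6)
= 4


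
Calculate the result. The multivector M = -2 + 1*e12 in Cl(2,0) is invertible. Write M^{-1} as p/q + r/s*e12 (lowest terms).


M = -2 + 1*e12, where e12^2 = -1.
Since M commutes with its reverse ~M = a - b*e12, M * ~M = a^2 - b^2*e12^2 = a^2 + b^2.
So M^{-1} = ~M / (a^2 + b^2) = (a - b*e12)/(a^2 + b^2).
a^2 + b^2 = 4 + 1 = 5
Scalar part = -2/5 = -2/5
Bivector coeff = -1/5 = -1/5
M^{-1} = -2/5 - 1/5*e12


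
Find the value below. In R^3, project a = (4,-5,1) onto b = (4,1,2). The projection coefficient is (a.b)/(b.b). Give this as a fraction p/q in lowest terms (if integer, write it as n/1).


Projection coefficient = (a . b) / (b . b)
a . b = 4*4 + (-5)*1 + 1*2
= 16 + (-5) + 2 = 13
b . b = 4^2 + 1^2 + 2^2
= 16 + 1 + 4 = 21
Coefficient = 13/21
In lowest terms: 13/21


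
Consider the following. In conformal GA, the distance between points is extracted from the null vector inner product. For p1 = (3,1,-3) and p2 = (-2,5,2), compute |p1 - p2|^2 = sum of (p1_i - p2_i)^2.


p1 - p2 = (5, -4, -5)
|p1 - p2|^2 = 5^2 + (-4)^2 + (-5)^2
= 25 + 16 + 25
= 66


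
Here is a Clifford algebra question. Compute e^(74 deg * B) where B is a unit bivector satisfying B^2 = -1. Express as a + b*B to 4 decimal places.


For a unit bivector B with B^2 = -1, the exponential series gives
e^(theta*B) = cos(theta) + sin(theta)*B (the GA analogue of Euler's formula).
theta = 74 degrees = 1.291544 rad
cos(74 deg) = 0.2756
sin(74 deg) = 0.9613
exp(theta*B) = 0.2756 + 0.9613*B


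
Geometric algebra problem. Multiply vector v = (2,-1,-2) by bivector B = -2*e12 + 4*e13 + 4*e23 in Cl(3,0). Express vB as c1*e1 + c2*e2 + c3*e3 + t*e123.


vB has grade-1 (vector) and grade-3 (trivector) parts: vB = (v _| B) + (v ^ B).
Vector part <vB>_1:
  e1: -v2*b12 - v3*b13 = -(-1)*(-2) - (-2)*(4) = 6
  e2: v1*b12 - v3*b23 = (2)*(-2) - (-2)*(4) = 4
  e3: v1*b13 + v2*b23 = (2)*(4) + (-1)*(4) = 4
Trivector part <vB>_3:
  e123: v1*b23 - v2*b13 + v3*b12 = (2)*(4) - (-1)*(4) + (-2)*(-2) = 16
vB = 6*e1 + 4*e2 + 4*e3 + 16*e123


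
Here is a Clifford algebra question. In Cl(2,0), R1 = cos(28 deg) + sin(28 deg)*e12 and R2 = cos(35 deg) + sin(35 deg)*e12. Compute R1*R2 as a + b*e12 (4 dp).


Same-plane rotors commute and their half-angles add:
R1*R2 = cos(a1 + a2) + sin(a1 + a2)*e12.
a1 + a2 = 28 + 35 = 63 deg
cos(63 deg) = 0.4540
sin(63 deg) = 0.8910
R1*R2 = 0.4540 + 0.8910*e12


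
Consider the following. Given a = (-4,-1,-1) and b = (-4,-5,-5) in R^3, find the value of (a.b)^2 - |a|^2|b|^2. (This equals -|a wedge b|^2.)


a . b = (-4)*(-4) + (-1)*(-5) + (-1)*(-5)
= 16 + 5 + 5 = 26
|a|^2 = (-4)^2 + (-1)^2 + (-1)^2 = 18
|b|^2 = (-4)^2 + (-5)^2 + (-5)^2 = 66
(a.b)^2 = 26^2 = 676
|a|^2 * |b|^2 = 18 * 66 = 1188
Result = 676 - 1188 = -512


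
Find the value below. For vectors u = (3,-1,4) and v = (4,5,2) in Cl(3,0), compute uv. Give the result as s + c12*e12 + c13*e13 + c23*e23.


In Cl(3,0): e_i^2 = 1, e_ie_j = -e_je_i for i != j.
Scalar part = u . v = 3*4 + (-1)*5 + 4*2
= 12 + (-5) + 8 = 15
e12 coeff = 3*5 - (-1)*4 = 15 - (-4) = 19
e13 coeff = 3*2 - 4*4 = 6 - 16 = -10
e23 coeff = (-1)*2 - 4*5 = -2 - 20 = -22
uv = 15 + 19*e12 - 10*e13 - 22*e23


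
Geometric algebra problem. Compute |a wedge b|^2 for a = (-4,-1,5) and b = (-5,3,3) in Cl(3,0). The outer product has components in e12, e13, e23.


a wedge b = (a1*b2 - a2*b1)*e12 + (a1*b3 - a3*b1)*e13 + (a2*b3 - a3*b2)*e23
e12 coeff: (-4)*3 - (-1)*(-5) = -12 - 5 = -17
e13 coeff: (-4)*3 - 5*(-5) = -12 - (-25) = 13
e23 coeff: (-1)*3 - 5*3 = -3 - 15 = -18
|a wedge b|^2 = (-17)^2 + 13^2 + (-18)^2
= 289 + 169 + 324
= 782


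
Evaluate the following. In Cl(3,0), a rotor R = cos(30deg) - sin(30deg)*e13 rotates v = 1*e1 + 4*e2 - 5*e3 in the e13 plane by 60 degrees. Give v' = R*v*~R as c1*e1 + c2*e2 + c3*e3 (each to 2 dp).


Rotor R = cos(30deg) - sin(30deg)*e13
Rotation angle theta = 2 * 30 = 60 degrees in the e13 plane (e1 -> e3).
The component perpendicular to the plane (e2) is invariant: v'_2 = v2 = 4.00
cos(60deg) = 0.5000, sin(60deg) = 0.8660
v'_1 = v1*cos(theta) - v3*sin(theta) = 1*0.5000 - (-5)*0.8660 = 4.83
v'_3 = v1*sin(theta) + v3*cos(theta) = 1*0.8660 + (-5)*0.5000 = -1.63
v' = 4.83*e1 + 4.00*e2 - 1.63*e3


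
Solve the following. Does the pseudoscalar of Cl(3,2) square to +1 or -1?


The pseudoscalar I = e1...e_n (product of all n generators) of Cl(p,q) satisfies I^2 = (-1)^(q + n(n-1)/2).
p = 3, q = 2, n = p + q = 5
n(n-1)/2 = 5 * 4 / 2 = 10
Exponent = q + n(n-1)/2 = 2 + 10 = 12
I^2 = (-1)^12 = +1


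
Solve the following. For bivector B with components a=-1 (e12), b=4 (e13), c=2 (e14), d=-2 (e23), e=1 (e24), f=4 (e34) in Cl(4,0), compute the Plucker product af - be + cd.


Plucker relation: af - be + cd
a*f = (-1)*4 = -4
b*e = 4*1 = 4
c*d = 2*(-2) = -4
af - be + cd = -4 - 4 + (-4)
= -12


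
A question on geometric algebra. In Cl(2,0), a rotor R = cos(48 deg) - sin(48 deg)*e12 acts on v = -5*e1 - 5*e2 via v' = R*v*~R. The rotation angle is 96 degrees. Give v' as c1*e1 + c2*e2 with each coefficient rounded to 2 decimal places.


Rotor R = cos(48deg) - sin(48deg)*e12
Rotation angle theta = 2 * 48 = 96 degrees
v' = R*v*~R rotates v by theta.
cos(96deg) = -0.1045, sin(96deg) = 0.9945
v'_1 = -5*cos(96deg) - (-5)*sin(96deg)
= -5*(-0.1045) - (-5)*0.9945
= 5.50
v'_2 = -5*sin(96deg) + (-5)*cos(96deg)
= -5*0.9945 + (-5)*(-0.1045)
= -4.45
v' = 5.50*e1 - 4.45*e2


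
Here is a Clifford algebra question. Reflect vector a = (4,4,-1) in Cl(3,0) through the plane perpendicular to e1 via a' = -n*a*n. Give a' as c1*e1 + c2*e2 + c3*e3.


Reflection formula: a' = -n*a*n, with n = e1 (unit vector, n^2 = 1).
For reflection through hyperplane perp to e1:
The component along e1 flips sign, others stay.
a = (4, 4, -1)
a' = (-4, 4, -1)
a' = -4*e1 + 4*e2 - 1*e3


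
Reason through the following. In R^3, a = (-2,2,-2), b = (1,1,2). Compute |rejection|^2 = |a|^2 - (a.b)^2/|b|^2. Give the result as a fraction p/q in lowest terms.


|a|^2 = (-2)^2 + 2^2 + (-2)^2 = 12
|b|^2 = 1^2 + 1^2 + 2^2 = 6
a . b = (-2)*1 + 2*1 + (-2)*2 = -4
(a.b)^2 = (-4)^2 = 16
|rej|^2 = 12 - 16/6
= (72 - 16)/6
= 56/6
In lowest terms: 28/3


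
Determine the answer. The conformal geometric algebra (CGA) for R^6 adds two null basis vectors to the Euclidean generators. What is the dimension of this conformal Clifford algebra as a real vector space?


The conformal model of R^6 uses Cl(7,1): the 6 Euclidean generators plus two extra orthogonal generators e+ (e+^2 = +1) and e- (e-^2 = -1), from which the null vectors e0, einf are built.
Number of generators m = 6 + 2 = 8.
dim Cl(p,q) = 2^m = 2^8 = 256


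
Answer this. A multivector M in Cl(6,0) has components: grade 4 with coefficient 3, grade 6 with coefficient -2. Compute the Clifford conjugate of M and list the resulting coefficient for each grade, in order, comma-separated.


Clifford conjugate sign for grade k: (-1)^(k(k+1)/2)
Grade 4: (-1)^(4*5/2) = (-1)^10 = 1, coeff 3 -> 3
Grade 6: (-1)^(6*7/2) = (-1)^21 = -1, coeff -2 -> 2
Conjugated coefficients: 3, 2


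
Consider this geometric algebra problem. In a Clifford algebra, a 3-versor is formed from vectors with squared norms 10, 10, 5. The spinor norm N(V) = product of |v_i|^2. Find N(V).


Spinor norm N(V) = |v1|^2 * |v2|^2 * ... * |v3|^2
= 10 * 10 * 5
Running product: 10, 100, 500
N(V) = 500


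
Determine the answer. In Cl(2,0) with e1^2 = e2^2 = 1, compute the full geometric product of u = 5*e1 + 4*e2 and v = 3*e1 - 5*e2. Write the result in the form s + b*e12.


Expand: (5*e1 + 4*e2)(3*e1 - 5*e2)
= 5*3*e1e1 + 5*(-5)*e1e2 + 4*3*e2e1 + 4*(-5)*e2e2
Using e1^2 = e2^2 = 1, e2e1 = -e1e2:
Scalar part s = 5*3 + 4*(-5) = 15 + (-20) = -5
Bivector part b = 5*(-5) - 4*3 = -25 - 12 = -37
uv = -5 - 37*e12


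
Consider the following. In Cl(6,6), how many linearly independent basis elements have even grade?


Even subalgebra dimension = 2^(n-1)
n = 6 + 6 = 12
2^(12 - 1) = 2^11 = 2048
Verification: sum of C(12,k) for even k = 1 + 66 + 495 + 924 + 495 + 66 + 1 = 2048
Result = 2048


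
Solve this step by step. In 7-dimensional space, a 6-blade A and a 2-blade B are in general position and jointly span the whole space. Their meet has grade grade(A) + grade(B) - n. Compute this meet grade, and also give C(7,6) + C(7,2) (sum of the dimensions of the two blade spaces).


Meet grade = grade(A) + grade(B) - n
= 6 + 2 - 7 = 1
C(7,6) = 7
C(7,2) = 21
dim_A + dim_B = 7 + 21 = 28


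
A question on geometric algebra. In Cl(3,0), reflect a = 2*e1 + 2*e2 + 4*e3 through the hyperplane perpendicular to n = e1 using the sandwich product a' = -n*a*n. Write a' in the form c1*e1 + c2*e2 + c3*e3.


Reflection formula: a' = -n*a*n, with n = e1 (unit vector, n^2 = 1).
For reflection through hyperplane perp to e1:
The component along e1 flips sign, others stay.
a = (2, 2, 4)
a' = (-2, 2, 4)
a' = -2*e1 + 2*e2 + 4*e3


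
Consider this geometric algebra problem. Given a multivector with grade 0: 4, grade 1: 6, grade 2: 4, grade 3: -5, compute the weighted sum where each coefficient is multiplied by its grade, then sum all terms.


Grade-weighted sum = sum of grade_k * coefficient_k
0*4 = 0
1*6 = 6
2*4 = 8
3*(-5) = -15
Total = 0 + 6 + 8 + (-15) = -1


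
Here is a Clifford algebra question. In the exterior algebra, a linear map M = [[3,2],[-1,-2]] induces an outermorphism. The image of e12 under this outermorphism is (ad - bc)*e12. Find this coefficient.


The outermorphism of a linear map f sends e1^e2 to f(e1)^f(e2).
f(e1) = 3*e1 - 1*e2
f(e2) = 2*e1 - 2*e2
f(e1) ^ f(e2) = (3*e1 - 1*e2) ^ (2*e1 - 2*e2)
= 3*(-2)*e12 + (-1)*2*e21
= (-6 - (-2))*e12
= -4*e12
Coefficient = -4


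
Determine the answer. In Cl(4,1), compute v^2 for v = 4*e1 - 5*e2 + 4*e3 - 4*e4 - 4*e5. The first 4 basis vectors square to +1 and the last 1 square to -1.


v^2 = sum of c_i^2 * e_i^2
Positive signature terms (e_i^2 = +1): 4^2 + (-5)^2 + 4^2 + (-4)^2 = 73
Negative signature terms (e_j^2 = -1): (-4)^2 = 16
v^2 = 73 - 16 = 57


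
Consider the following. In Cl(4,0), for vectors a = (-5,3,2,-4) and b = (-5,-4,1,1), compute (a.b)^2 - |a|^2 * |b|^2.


a . b = (-5)*(-5) + 3*(-4) + 2*1 + (-4)*1
= 25 + (-12) + 2 + (-4) = 11
|a|^2 = (-5)^2 + 3^2 + 2^2 + (-4)^2 = 54
|b|^2 = (-5)^2 + (-4)^2 + 1^2 + 1^2 = 43
(a.b)^2 = 11^2 = 121
|a|^2 * |b|^2 = 54 * 43 = 2322
Result = 121 - 2322 = -2201


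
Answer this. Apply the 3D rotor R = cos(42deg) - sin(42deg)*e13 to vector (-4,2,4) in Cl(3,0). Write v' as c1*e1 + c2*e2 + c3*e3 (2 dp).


Rotor R = cos(42deg) - sin(42deg)*e13
Rotation angle theta = 2 * 42 = 84 degrees in the e13 plane (e1 -> e3).
The component perpendicular to the plane (e2) is invariant: v'_2 = v2 = 2.00
cos(84deg) = 0.1045, sin(84deg) = 0.9945
v'_1 = v1*cos(theta) - v3*sin(theta) = -4*0.1045 - 4*0.9945 = -4.40
v'_3 = v1*sin(theta) + v3*cos(theta) = -4*0.9945 + 4*0.1045 = -3.56
v' = -4.40*e1 + 2.00*e2 - 3.56*e3


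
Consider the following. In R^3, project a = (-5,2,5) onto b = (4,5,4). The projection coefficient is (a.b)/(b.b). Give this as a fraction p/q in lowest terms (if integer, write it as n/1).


Projection coefficient = (a . b) / (b . b)
a . b = (-5)*4 + 2*5 + 5*4
= -20 + 10 + 20 = 10
b . b = 4^2 + 5^2 + 4^2
= 16 + 25 + 16 = 57
Coefficient = 10/57
In lowest terms: 10/57


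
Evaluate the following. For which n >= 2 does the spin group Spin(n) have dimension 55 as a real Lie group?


dim Spin(n) = dim so(n) = n(n-1)/2.
Solve n(n-1)/2 = 55, i.e. n^2 - n - 110 = 0.
Discriminant = 1 + 8*55 = 441
n = (1 + sqrt(441))/2 = (1 + 21)/2 = 11


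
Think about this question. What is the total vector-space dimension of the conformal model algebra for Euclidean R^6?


The conformal model of R^6 uses Cl(7,1): the 6 Euclidean generators plus two extra orthogonal generators e+ (e+^2 = +1) and e- (e-^2 = -1), from which the null vectors e0, einf are built.
Number of generators m = 6 + 2 = 8.
dim Cl(p,q) = 2^m = 2^8 = 256


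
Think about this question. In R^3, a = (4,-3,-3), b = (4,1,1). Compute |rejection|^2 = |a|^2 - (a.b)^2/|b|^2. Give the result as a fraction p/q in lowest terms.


|a|^2 = 4^2 + (-3)^2 + (-3)^2 = 34
|b|^2 = 4^2 + 1^2 + 1^2 = 18
a . b = 4*4 + (-3)*1 + (-3)*1 = 10
(a.b)^2 = 10^2 = 100
|rej|^2 = 34 - 100/18
= (612 - 100)/18
= 512/18
In lowest terms: 256/9


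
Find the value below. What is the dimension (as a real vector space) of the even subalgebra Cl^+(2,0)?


Even subalgebra dimension = 2^(n-1)
n = 2 + 0 = 2
2^(2 - 1) = 2^1 = 2
Verification: sum of C(2,k) for even k = 1 + 1 = 2
Result = 2


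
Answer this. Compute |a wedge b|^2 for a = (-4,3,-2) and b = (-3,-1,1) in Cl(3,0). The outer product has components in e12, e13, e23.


a wedge b = (a1*b2 - a2*b1)*e12 + (a1*b3 - a3*b1)*e13 + (a2*b3 - a3*b2)*e23
e12 coeff: (-4)*(-1) - 3*(-3) = 4 - (-9) = 13
e13 coeff: (-4)*1 - (-2)*(-3) = -4 - 6 = -10
e23 coeff: 3*1 - (-2)*(-1) = 3 - 2 = 1
|a wedge b|^2 = 13^2 + (-10)^2 + 1^2
= 169 + 100 + 1
= 270


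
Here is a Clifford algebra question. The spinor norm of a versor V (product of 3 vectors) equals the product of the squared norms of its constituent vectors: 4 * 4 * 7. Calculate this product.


Spinor norm N(V) = |v1|^2 * |v2|^2 * ... * |v3|^2
= 4 * 4 * 7
Running product: 4, 16, 112
N(V) = 112


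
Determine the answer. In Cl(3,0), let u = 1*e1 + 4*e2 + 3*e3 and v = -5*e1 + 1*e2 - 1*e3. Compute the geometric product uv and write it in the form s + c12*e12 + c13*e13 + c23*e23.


In Cl(3,0): e_i^2 = 1, e_ie_j = -e_je_i for i != j.
Scalar part = u . v = 1*(-5) + 4*1 + 3*(-1)
= -5 + 4 + (-3) = -4
e12 coeff = 1*1 - 4*(-5) = 1 - (-20) = 21
e13 coeff = 1*(-1) - 3*(-5) = -1 - (-15) = 14
e23 coeff = 4*(-1) - 3*1 = -4 - 3 = -7
uv = -4 + 21*e12 + 14*e13 - 7*e23


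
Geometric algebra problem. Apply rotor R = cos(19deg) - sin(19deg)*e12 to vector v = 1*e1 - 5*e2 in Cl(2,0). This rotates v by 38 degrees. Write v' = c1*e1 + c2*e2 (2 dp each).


Rotor R = cos(19deg) - sin(19deg)*e12
Rotation angle theta = 2 * 19 = 38 degrees
v' = R*v*~R rotates v by theta.
cos(38deg) = 0.7880, sin(38deg) = 0.6157
v'_1 = 1*cos(38deg) - (-5)*sin(38deg)
= 1*0.7880 - (-5)*0.6157
= 3.87
v'_2 = 1*sin(38deg) + (-5)*cos(38deg)
= 1*0.6157 + (-5)*0.7880
= -3.32
v' = 3.87*e1 - 3.32*e2


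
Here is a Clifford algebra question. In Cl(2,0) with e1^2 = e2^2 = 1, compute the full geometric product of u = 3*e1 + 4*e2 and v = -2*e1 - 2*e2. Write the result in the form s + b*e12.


Expand: (3*e1 + 4*e2)(-2*e1 - 2*e2)
= 3*(-2)*e1e1 + 3*(-2)*e1e2 + 4*(-2)*e2e1 + 4*(-2)*e2e2
Using e1^2 = e2^2 = 1, e2e1 = -e1e2:
Scalar part s = 3*(-2) + 4*(-2) = -6 + (-8) = -14
Bivector part b = 3*(-2) - 4*(-2) = -6 - (-8) = 2
uv = -14 + 2*e12


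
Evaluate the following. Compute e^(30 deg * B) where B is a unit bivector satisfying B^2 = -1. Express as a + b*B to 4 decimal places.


For a unit bivector B with B^2 = -1, the exponential series gives
e^(theta*B) = cos(theta) + sin(theta)*B (the GA analogue of Euler's formula).
theta = 30 degrees = 0.523599 rad
cos(30 deg) = 0.8660
sin(30 deg) = 0.5000
exp(theta*B) = 0.8660 + 0.5000*B


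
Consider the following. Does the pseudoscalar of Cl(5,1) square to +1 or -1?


The pseudoscalar I = e1...e_n (product of all n generators) of Cl(p,q) satisfies I^2 = (-1)^(q + n(n-1)/2).
p = 5, q = 1, n = p + q = 6
n(n-1)/2 = 6 * 5 / 2 = 15
Exponent = q + n(n-1)/2 = 1 + 15 = 16
I^2 = (-1)^16 = +1


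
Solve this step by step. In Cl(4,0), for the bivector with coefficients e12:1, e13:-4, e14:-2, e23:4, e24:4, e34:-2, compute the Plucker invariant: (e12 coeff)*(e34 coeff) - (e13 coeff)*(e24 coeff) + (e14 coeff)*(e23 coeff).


Plucker relation: af - be + cd
a*f = 1*(-2) = -2
b*e = (-4)*4 = -16
c*d = (-2)*4 = -8
af - be + cd = -2 - (-16) + (-8)
= 6


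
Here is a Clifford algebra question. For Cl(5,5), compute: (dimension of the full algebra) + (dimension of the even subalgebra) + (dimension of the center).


n = 5 + 5 = 10
Total dim = 2^10 = 1024
Even subalgebra dim = 2^9 = 512
n is even, so center dim = 1
Sum = 1024 + 512 + 1 = 1537


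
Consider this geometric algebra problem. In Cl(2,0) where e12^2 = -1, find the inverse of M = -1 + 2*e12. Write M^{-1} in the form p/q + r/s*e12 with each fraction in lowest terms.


M = -1 + 2*e12, where e12^2 = -1.
Since M commutes with its reverse ~M = a - b*e12, M * ~M = a^2 - b^2*e12^2 = a^2 + b^2.
So M^{-1} = ~M / (a^2 + b^2) = (a - b*e12)/(a^2 + b^2).
a^2 + b^2 = 1 + 4 = 5
Scalar part = -1/5 = -1/5
Bivector coeff = -2/5 = -2/5
M^{-1} = -1/5 - 2/5*e12


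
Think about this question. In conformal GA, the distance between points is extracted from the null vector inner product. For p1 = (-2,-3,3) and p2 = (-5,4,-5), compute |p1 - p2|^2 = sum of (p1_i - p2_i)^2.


p1 - p2 = (3, -7, 8)
|p1 - p2|^2 = 3^2 + (-7)^2 + 8^2
= 9 + 49 + 64
= 122


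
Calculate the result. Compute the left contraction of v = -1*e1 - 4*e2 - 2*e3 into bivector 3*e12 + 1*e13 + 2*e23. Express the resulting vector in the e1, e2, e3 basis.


Left contraction v _| B = <vB>_1 (grade-1 part of the geometric product vB).
Using e1_|e12 = e2, e2_|e12 = -e1, e1_|e13 = e3, e3_|e13 = -e1, e2_|e23 = e3, e3_|e23 = -e2:
e1 coeff: -v2*b12 - v3*b13 = -(-4)*(3) - (-2)*(1) = 14
e2 coeff: v1*b12 - v3*b23 = (-1)*(3) - (-2)*(2) = 1
e3 coeff: v1*b13 + v2*b23 = (-1)*(1) + (-4)*(2) = -9
v _| B = 14*e1 + 1*e2 - 9*e3


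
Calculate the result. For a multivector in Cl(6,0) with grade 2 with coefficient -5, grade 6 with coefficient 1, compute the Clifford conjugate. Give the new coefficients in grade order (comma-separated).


Clifford conjugate sign for grade k: (-1)^(k(k+1)/2)
Grade 2: (-1)^(2*3/2) = (-1)^3 = -1, coeff -5 -> 5
Grade 6: (-1)^(6*7/2) = (-1)^21 = -1, coeff 1 -> -1
Conjugated coefficients: 5, -1


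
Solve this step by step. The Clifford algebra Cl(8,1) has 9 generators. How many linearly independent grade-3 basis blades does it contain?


Number of grade-k basis blades in Cl(p,q) with n = p + q is C(n, k).
n = 8 + 1 = 9
C(9, 3) = 9! / (3! * 6!)
= 362880 / (6 * 720)
= 84


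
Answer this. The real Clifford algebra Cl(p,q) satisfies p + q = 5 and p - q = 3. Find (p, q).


We need p + q = 5 and p - q = 3.
Adding: 2p = 5 + 3 = 8, so p = 4.
Then q = 5 - 4 = 1.
(p, q) = (4, 1)


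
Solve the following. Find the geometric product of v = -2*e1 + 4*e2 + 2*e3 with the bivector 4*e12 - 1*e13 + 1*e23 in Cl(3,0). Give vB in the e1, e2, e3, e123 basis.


vB has grade-1 (vector) and grade-3 (trivector) parts: vB = (v _| B) + (v ^ B).
Vector part <vB>_1:
  e1: -v2*b12 - v3*b13 = -(4)*(4) - (2)*(-1) = -14
  e2: v1*b12 - v3*b23 = (-2)*(4) - (2)*(1) = -10
  e3: v1*b13 + v2*b23 = (-2)*(-1) + (4)*(1) = 6
Trivector part <vB>_3:
  e123: v1*b23 - v2*b13 + v3*b12 = (-2)*(1) - (4)*(-1) + (2)*(4) = 10
vB = -14*e1 - 10*e2 + 6*e3 + 10*e123


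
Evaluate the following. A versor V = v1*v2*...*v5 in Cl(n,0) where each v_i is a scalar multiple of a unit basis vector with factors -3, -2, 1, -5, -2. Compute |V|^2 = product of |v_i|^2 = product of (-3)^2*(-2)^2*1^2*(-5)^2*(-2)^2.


Each vector v_i has |v_i|^2 = s_i^2
Squared scales: (-3)^2 = 9, (-2)^2 = 4, 1^2 = 1, (-5)^2 = 25, (-2)^2 = 4
|V|^2 = 9 * 4 * 1 * 25 * 4
= 3600


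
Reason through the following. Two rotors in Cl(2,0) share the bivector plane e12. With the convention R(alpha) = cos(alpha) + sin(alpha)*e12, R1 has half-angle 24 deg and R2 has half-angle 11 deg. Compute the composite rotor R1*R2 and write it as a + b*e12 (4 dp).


Same-plane rotors commute and their half-angles add:
R1*R2 = cos(a1 + a2) + sin(a1 + a2)*e12.
a1 + a2 = 24 + 11 = 35 deg
cos(35 deg) = 0.8192
sin(35 deg) = 0.5736
R1*R2 = 0.8192 + 0.5736*e12


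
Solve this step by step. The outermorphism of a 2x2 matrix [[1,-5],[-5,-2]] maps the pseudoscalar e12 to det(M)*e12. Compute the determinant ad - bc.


The outermorphism of a linear map f sends e1^e2 to f(e1)^f(e2).
f(e1) = 1*e1 - 5*e2
f(e2) = -5*e1 - 2*e2
f(e1) ^ f(e2) = (1*e1 - 5*e2) ^ (-5*e1 - 2*e2)
= 1*(-2)*e12 + (-5)*(-5)*e21
= (-2 - 25)*e12
= -27*e12
Coefficient = -27


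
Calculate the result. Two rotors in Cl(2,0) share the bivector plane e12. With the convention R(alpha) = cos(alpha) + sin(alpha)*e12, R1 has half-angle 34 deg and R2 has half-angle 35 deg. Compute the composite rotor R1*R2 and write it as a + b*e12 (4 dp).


Same-plane rotors commute and their half-angles add:
R1*R2 = cos(a1 + a2) + sin(a1 + a2)*e12.
a1 + a2 = 34 + 35 = 69 deg
cos(69 deg) = 0.3584
sin(69 deg) = 0.9336
R1*R2 = 0.3584 + 0.9336*e12


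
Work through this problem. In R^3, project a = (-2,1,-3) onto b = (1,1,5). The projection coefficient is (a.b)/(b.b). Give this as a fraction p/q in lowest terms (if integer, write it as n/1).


Projection coefficient = (a . b) / (b . b)
a . b = (-2)*1 + 1*1 + (-3)*5
= -2 + 1 + (-15) = -16
b . b = 1^2 + 1^2 + 5^2
= 1 + 1 + 25 = 27
Coefficient = -16/27
In lowest terms: -16/27


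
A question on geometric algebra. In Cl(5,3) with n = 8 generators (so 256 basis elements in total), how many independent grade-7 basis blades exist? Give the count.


Number of grade-k basis blades in Cl(p,q) with n = p + q is C(n, k).
n = 5 + 3 = 8
C(8, 7) = 8! / (7! * 1!)
= 40320 / (5040 * 1)
= 8


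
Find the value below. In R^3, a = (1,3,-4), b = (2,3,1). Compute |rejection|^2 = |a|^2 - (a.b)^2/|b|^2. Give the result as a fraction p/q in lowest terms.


|a|^2 = 1^2 + 3^2 + (-4)^2 = 26
|b|^2 = 2^2 + 3^2 + 1^2 = 14
a . b = 1*2 + 3*3 + (-4)*1 = 7
(a.b)^2 = 7^2 = 49
|rej|^2 = 26 - 49/14
= (364 - 49)/14
= 315/14
In lowest terms: 45/2


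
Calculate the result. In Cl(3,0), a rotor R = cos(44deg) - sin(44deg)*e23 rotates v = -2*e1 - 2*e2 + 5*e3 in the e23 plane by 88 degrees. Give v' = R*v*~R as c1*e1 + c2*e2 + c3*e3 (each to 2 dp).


Rotor R = cos(44deg) - sin(44deg)*e23
Rotation angle theta = 2 * 44 = 88 degrees in the e23 plane (e2 -> e3).
The component perpendicular to the plane (e1) is invariant: v'_1 = v1 = -2.00
cos(88deg) = 0.0349, sin(88deg) = 0.9994
v'_2 = v2*cos(theta) - v3*sin(theta) = -2*0.0349 - 5*0.9994 = -5.07
v'_3 = v2*sin(theta) + v3*cos(theta) = -2*0.9994 + 5*0.0349 = -1.82
v' = -2.00*e1 - 5.07*e2 - 1.82*e3


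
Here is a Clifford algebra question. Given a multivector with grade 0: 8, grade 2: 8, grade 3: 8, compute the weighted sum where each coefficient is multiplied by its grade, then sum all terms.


Grade-weighted sum = sum of grade_k * coefficient_k
0*8 = 0
2*8 = 16
3*8 = 24
Total = 0 + 16 + 24 = 40


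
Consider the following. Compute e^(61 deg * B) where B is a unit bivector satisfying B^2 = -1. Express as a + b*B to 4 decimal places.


For a unit bivector B with B^2 = -1, the exponential series gives
e^(theta*B) = cos(theta) + sin(theta)*B (the GA analogue of Euler's formula).
theta = 61 degrees = 1.064651 rad
cos(61 deg) = 0.4848
sin(61 deg) = 0.8746
exp(theta*B) = 0.4848 + 0.8746*B


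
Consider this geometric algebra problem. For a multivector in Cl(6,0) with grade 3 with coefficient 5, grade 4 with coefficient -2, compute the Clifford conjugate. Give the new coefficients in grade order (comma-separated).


Clifford conjugate sign for grade k: (-1)^(k(k+1)/2)
Grade 3: (-1)^(3*4/2) = (-1)^6 = 1, coeff 5 -> 5
Grade 4: (-1)^(4*5/2) = (-1)^10 = 1, coeff -2 -> -2
Conjugated coefficients: 5, -2


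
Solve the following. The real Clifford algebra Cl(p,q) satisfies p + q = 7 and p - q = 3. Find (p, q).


We need p + q = 7 and p - q = 3.
Adding: 2p = 7 + 3 = 10, so p = 5.
Then q = 7 - 5 = 2.
(p, q) = (5, 2)


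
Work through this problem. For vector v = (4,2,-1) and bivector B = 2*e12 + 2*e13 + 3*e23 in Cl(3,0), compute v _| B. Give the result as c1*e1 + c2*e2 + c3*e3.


Left contraction v _| B = <vB>_1 (grade-1 part of the geometric product vB).
Using e1_|e12 = e2, e2_|e12 = -e1, e1_|e13 = e3, e3_|e13 = -e1, e2_|e23 = e3, e3_|e23 = -e2:
e1 coeff: -v2*b12 - v3*b13 = -(2)*(2) - (-1)*(2) = -2
e2 coeff: v1*b12 - v3*b23 = (4)*(2) - (-1)*(3) = 11
e3 coeff: v1*b13 + v2*b23 = (4)*(2) + (2)*(3) = 14
v _| B = -2*e1 + 11*e2 + 14*e3


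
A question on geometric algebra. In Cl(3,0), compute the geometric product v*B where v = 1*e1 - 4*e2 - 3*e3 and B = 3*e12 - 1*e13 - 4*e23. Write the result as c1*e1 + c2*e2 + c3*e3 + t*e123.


vB has grade-1 (vector) and grade-3 (trivector) parts: vB = (v _| B) + (v ^ B).
Vector part <vB>_1:
  e1: -v2*b12 - v3*b13 = -(-4)*(3) - (-3)*(-1) = 9
  e2: v1*b12 - v3*b23 = (1)*(3) - (-3)*(-4) = -9
  e3: v1*b13 + v2*b23 = (1)*(-1) + (-4)*(-4) = 15
Trivector part <vB>_3:
  e123: v1*b23 - v2*b13 + v3*b12 = (1)*(-4) - (-4)*(-1) + (-3)*(3) = -17
vB = 9*e1 - 9*e2 + 15*e3 - 17*e123


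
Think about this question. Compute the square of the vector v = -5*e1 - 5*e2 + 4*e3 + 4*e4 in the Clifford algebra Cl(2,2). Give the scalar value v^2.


v^2 = sum of c_i^2 * e_i^2
Positive signature terms (e_i^2 = +1): (-5)^2 + (-5)^2 = 50
Negative signature terms (e_j^2 = -1): 4^2 + 4^2 = 32
v^2 = 50 - 32 = 18


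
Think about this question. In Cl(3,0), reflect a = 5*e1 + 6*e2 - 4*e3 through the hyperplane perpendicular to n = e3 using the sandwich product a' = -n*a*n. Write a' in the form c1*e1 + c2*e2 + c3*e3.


Reflection formula: a' = -n*a*n, with n = e3 (unit vector, n^2 = 1).
For reflection through hyperplane perp to e3:
The component along e3 flips sign, others stay.
a = (5, 6, -4)
a' = (5, 6, 4)
a' = 5*e1 + 6*e2 + 4*e3


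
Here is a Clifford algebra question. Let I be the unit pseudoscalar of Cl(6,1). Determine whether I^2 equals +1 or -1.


The pseudoscalar I = e1...e_n (product of all n generators) of Cl(p,q) satisfies I^2 = (-1)^(q + n(n-1)/2).
p = 6, q = 1, n = p + q = 7
n(n-1)/2 = 7 * 6 / 2 = 21
Exponent = q + n(n-1)/2 = 1 + 21 = 22
I^2 = (-1)^22 = +1


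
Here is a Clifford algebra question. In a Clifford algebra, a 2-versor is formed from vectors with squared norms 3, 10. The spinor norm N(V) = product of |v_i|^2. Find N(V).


Spinor norm N(V) = |v1|^2 * |v2|^2 * ... * |v2|^2
= 3 * 10
Running product: 3, 30
N(V) = 30


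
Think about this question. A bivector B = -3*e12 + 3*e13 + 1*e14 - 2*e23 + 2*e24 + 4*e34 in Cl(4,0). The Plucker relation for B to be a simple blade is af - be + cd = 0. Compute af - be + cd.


Plucker relation: af - be + cd
a*f = (-3)*4 = -12
b*e = 3*2 = 6
c*d = 1*(-2) = -2
af - be + cd = -12 - 6 + (-2)
= -20


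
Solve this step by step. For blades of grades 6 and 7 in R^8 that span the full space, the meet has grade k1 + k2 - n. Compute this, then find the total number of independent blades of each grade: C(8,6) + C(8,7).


Meet grade = grade(A) + grade(B) - n
= 6 + 7 - 8 = 5
C(8,6) = 28
C(8,7) = 8
dim_A + dim_B = 28 + 8 = 36


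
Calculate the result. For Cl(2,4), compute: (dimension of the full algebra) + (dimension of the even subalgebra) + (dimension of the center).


n = 2 + 4 = 6
Total dim = 2^6 = 64
Even subalgebra dim = 2^5 = 32
n is even, so center dim = 1
Sum = 64 + 32 + 1 = 97


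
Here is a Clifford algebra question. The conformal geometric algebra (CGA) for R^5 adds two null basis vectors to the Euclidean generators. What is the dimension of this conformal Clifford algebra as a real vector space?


The conformal model of R^5 uses Cl(6,1): the 5 Euclidean generators plus two extra orthogonal generators e+ (e+^2 = +1) and e- (e-^2 = -1), from which the null vectors e0, einf are built.
Number of generators m = 5 + 2 = 7.
dim Cl(p,q) = 2^m = 2^7 = 128


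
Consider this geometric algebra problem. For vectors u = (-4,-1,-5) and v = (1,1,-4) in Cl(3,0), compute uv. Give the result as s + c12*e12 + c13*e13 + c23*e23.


In Cl(3,0): e_i^2 = 1, e_ie_j = -e_je_i for i != j.
Scalar part = u . v = (-4)*1 + (-1)*1 + (-5)*(-4)
= -4 + (-1) + 20 = 15
e12 coeff = (-4)*1 - (-1)*1 = -4 - (-1) = -3
e13 coeff = (-4)*(-4) - (-5)*1 = 16 - (-5) = 21
e23 coeff = (-1)*(-4) - (-5)*1 = 4 - (-5) = 9
uv = 15 - 3*e12 + 21*e13 + 9*e23


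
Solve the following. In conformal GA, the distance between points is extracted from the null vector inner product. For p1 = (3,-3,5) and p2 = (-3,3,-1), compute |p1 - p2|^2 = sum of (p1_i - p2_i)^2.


p1 - p2 = (6, -6, 6)
|p1 - p2|^2 = 6^2 + (-6)^2 + 6^2
= 36 + 36 + 36
= 108


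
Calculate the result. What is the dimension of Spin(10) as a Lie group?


Spin(n) double-covers SO(n); both have Lie algebra so(n) of dimension n(n-1)/2.
n = 10
n(n-1) = 10 * 9 = 90
dim Spin(10) = 90/2 = 45
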